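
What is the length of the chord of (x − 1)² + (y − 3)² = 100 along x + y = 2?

14√2

Centre (1, 3), r² = 100. Perpendicular distance d from centre to line = |2| / √2 = 2/√2.
Half the chord is √(r² − d²) = √(98), so the full chord is 14√2.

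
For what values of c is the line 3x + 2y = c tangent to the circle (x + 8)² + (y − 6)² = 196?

c = −12 ± 14√13

For a tangent, require d(centre, line) = r = 14.
|3·(−8) + 2·6 − c| / √13 = 14
|c − (−12)| = 14√13.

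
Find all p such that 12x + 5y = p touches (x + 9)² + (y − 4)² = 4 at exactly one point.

p = −114 or p = −62

Tangency holds when the distance from the centre (−9, 4) to the line equals the radius 2:
|12·(−9) + 5·4 − p| / √169 = 2
|p − (−88)| = 2·13, so p = −62 or p = −114.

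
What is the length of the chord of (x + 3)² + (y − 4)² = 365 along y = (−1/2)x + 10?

Centre (−3, 4), r² = 365. Perpendicular distance d from centre to line = |−15| / √5 = 15/√5.
Chord = 2√(r² − d²) = 2·√(320) = 16√5.

16√5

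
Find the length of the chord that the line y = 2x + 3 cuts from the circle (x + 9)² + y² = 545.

Centre (−9, 0), r² = 545. Perpendicular distance d from centre to line = |−15| / √5 = 15/√5.
Half the chord is √(r² − d²) = √(500), so the full chord is 20√5.

20√5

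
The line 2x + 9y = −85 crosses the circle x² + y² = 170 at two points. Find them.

(−11, −7) and (7, −11)

Express y = (−85 − 2x)/9 and substitute into the circle:
85x² + 340x − 6545 = 0  ⟹  x² + 4x − 77 = 0
x = 7 or x = −11, giving (7, −11) and (−11, −7).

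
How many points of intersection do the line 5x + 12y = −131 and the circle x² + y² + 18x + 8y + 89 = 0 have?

Centre (−9, −4), r² = 8. Distance² from centre to line = (38)²/169 = 1444/169.
Since d² > r², the line lies outside the circle.

0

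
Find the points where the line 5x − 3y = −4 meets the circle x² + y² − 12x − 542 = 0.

(−11, −17) and (13, 23)

Substitute y = (4 + 5x)/3:
34x² − 68x − 4862 = 0  ⟹  x² − 2x − 143 = 0
x = 13 or x = −11, giving (13, 23) and (−11, −17).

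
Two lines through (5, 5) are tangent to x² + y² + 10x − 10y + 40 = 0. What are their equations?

x + 3y = 20 and x − 3y = −10

Let a tangent through (5, 5) have slope m. Its distance from (−5, 5) must equal √10:
(−10m − (0))² = 10(m² + 1)
9m² − 1 = 0, so m = −1/3 or m = 1/3.
Through (5, 5) these give x + 3y = 20 and x − 3y = −10.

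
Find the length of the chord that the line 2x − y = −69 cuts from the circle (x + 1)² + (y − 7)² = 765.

6√5

The distance from (−1, 7) to the line is 60/√5, and r² = 765.
Half the chord is √(r² − d²) = √(45), so the full chord is 6√5.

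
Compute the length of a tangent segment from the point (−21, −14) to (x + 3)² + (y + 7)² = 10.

With centre O = (−3, −7), |OP|² = 373 and r² = 10.
The tangent meets the radius at right angles, so tangent² = |PO|² − r² = 373 − 10 = 363.

11√3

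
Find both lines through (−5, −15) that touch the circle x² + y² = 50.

x − y = 10 and 7x + y = −50

Let a tangent through (−5, −15) have slope m. Its distance from (0, 0) must equal 5√2:
[m·(5) − (15)]² = 50(m² + 1)
m² + 6m − 7 = 0, so m = 1 or m = −7.
With m = 1: x − y = 10. With m = −7: 7x + y = −50.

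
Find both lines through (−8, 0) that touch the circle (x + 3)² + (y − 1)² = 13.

2x + 3y = −16 and 3x − 2y = −24

Write the tangent as mx − y + (0 − m·(−8)) = 0 and set its distance from the centre to √13:
[m·(5) − (1)]² = 13(m² + 1)
6m² − 5m − 6 = 0, so m = −2/3 or m = 3/2.
With m = −2/3: 2x + 3y = −16. With m = 3/2: 3x − 2y = −24.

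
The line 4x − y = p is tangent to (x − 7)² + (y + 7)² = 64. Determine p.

For a tangent, require d(centre, line) = r = 8.
|4·7 − 1·(−7) − p| / √17 = 8
|p − (35)| = 8√17.

p = 35 ± 8√17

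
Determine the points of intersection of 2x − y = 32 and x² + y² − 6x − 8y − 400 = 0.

(8, −16) and (22, 12)

Express y = 2x − 32 and substitute into the circle:
5x² − 150x + 880 = 0  ⟹  x² − 30x + 176 = 0
x = 22 or x = 8, giving (22, 12) and (8, −16).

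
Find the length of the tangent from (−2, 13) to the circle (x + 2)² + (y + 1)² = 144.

The centre is (−2, −1) and r = 12. The square of the distance from P to the centre is 0 + 196 = 196.
By the tangent–radius right angle, tangent length = √(|PO|² − r²) = √52 = 2√13.

2√13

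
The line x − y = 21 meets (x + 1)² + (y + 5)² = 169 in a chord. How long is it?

7√2

Express y = x − 21 and substitute into the circle:
2x² − 30x + 88 = 0  ⟹  x² − 15x + 44 = 0
x = 11 or x = 4, giving (11, −10) and (4, −17).
|(11, −10) − (4, −17)| = √((7)² + (7)²) = 7√2.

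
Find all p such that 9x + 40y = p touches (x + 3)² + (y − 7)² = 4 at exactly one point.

p = 171 or p = 335

The line touches the circle iff its distance from (−3, 7) is 2:
|9·(−3) + 40·7 − p| / √1681 = 2
|p − (253)| = 2·41, so p = 335 or p = 171.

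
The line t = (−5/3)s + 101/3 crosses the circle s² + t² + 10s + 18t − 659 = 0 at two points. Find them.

(13, 12) and (22, −3)

From the line, t = (101 − 5s)/3. Substituting:
34s² − 1190s + 9724 = 0  ⟹  s² − 35s + 286 = 0
s = 22 or s = 13, giving (22, −3) and (13, 12).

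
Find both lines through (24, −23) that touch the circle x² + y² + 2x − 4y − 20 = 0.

3x + 4y = −20 and 4x + 3y = 27

A line y − (−23) = m(x − (24)) is tangent when its distance from (−1, 2) is 5:
(−25m − (25))² = 25(m² + 1)
12m² + 25m + 12 = 0, so m = −3/4 or m = −4/3.
With m = −3/4: 3x + 4y = −20. With m = −4/3: 4x + 3y = 27.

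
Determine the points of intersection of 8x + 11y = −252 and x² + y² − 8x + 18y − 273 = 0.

Express y = (−252 − 8x)/11 and substitute into the circle:
185x² + 1480x − 19425 = 0  ⟹  x² + 8x − 105 = 0
x = 7 or x = −15, giving (7, −28) and (−15, −12).

(−15, −12) and (7, −28)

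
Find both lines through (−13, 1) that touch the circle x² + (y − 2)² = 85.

A line y − (1) = m(x − (−13)) is tangent when its distance from (0, 2) is √85:
[m·(13) − (1)]² = 85(m² + 1)
42m² − 13m − 42 = 0, so m = 7/6 or m = −6/7.
With m = 7/6: 7x − 6y = −97. With m = −6/7: 6x + 7y = −71.

7x − 6y = −97 and 6x + 7y = −71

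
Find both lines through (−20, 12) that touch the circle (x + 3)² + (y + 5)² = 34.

Let a tangent through (−20, 12) have slope m. Its distance from (−3, −5) must equal √34:
[m·(17) − (−17)]² = 34(m² + 1)
15m² + 34m + 15 = 0, so m = −3/5 or m = −5/3.
With m = −3/5: 3x + 5y = 0. With m = −5/3: 5x + 3y = −64.

3x + 5y = 0 and 5x + 3y = −64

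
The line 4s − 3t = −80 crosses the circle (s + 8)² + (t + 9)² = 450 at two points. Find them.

Express t = (80 + 4s)/3 and substitute into the circle:
25s² + 1000s + 7975 = 0  ⟹  s² + 40s + 319 = 0
s = −11 or s = −29, giving (−11, 12) and (−29, −12).

(−29, −12) and (−11, 12)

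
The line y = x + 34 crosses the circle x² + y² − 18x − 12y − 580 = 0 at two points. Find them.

(−12, 22) and (−7, 27)

From the line, y = x + 34. Substituting:
2x² + 38x + 168 = 0  ⟹  x² + 19x + 84 = 0
x = −7 or x = −12, giving (−7, 27) and (−12, 22).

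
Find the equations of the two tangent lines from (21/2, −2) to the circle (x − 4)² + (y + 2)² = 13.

A line y − (−2) = m(x − (21/2)) is tangent when its distance from (4, −2) is √13:
[m·(−13/2) − (0)]² = 13(m² + 1)
9m² − 4 = 0, so m = −2/3 or m = 2/3.
Through (21/2, −2) these give 2x + 3y = 15 and 2x − 3y = 27.

2x + 3y = 15 and 2x − 3y = 27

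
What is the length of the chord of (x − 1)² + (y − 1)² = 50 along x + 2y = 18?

2√5

Centre (1, 1), r² = 50. Perpendicular distance d from centre to line = |−15| / √5 = 15/√5.
Chord = 2√(r² − d²) = 2·√(5) = 2√5.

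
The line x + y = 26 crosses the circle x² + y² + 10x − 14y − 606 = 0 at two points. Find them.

Substitute y = −x + 26:
2x² − 28x − 294 = 0  ⟹  x² − 14x − 147 = 0
x = 21 or x = −7, giving (21, 5) and (−7, 33).

(−7, 33) and (21, 5)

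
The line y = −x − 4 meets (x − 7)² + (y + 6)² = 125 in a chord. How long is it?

Substitute y = −x − 4:
2x² − 18x − 72 = 0  ⟹  x² − 9x − 36 = 0
x = 12 or x = −3, giving (12, −16) and (−3, −1).
Chord length = distance between (12, −16) and (−3, −1) = √450 = 15√2.

15√2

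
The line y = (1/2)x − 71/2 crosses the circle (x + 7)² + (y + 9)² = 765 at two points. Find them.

(−1, −36) and (11, −30)

From the line, y = (−71 + x)/2. Substituting:
5x² − 50x − 55 = 0  ⟹  x² − 10x − 11 = 0
x = 11 or x = −1, giving (11, −30) and (−1, −36).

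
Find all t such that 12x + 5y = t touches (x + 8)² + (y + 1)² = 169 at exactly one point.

For a tangent, require d(centre, line) = r = 13.
|12·(−8) + 5·(−1) − t| / √169 = 13
|t − (−101)| = 13·13, so t = 68 or t = −270.

t = −270 or t = 68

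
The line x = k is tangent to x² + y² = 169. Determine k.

k = −13 or k = 13

The line touches the circle iff its distance from (0, 0) is 13:
|1·0 + 0·0 − k| / √1 = 13
|k| = 13, so k = 13 or k = −13.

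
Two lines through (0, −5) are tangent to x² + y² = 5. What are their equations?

Write the tangent as mx − y + (−5 − m·(0)) = 0 and set its distance from the centre to √5:
[m·(0) − (5)]² = 5(m² + 1)
m² − 4 = 0, so m = 2 or m = −2.
Through (0, −5) these give 2x − y = 5 and 2x + y = −5.

2x − y = 5 and 2x + y = −5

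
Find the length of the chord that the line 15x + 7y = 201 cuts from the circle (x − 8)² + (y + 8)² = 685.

From the line, y = (201 − 15x)/7. Substituting:
274x² − 8494x + 35620 = 0  ⟹  x² − 31x + 130 = 0
x = 26 or x = 5, giving (26, −27) and (5, 18).
|(26, −27) − (5, 18)| = √((21)² + (−45)²) = 3√274.

3√274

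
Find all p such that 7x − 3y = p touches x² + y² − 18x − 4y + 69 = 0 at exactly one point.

p = 57 ± 4√58

For a tangent, require d(centre, line) = r = 4.
|7·9 − 3·2 − p| / √58 = 4
|p − (57)| = 4√58.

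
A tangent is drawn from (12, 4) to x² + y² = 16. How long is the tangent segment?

With centre O = (0, 0), |OP|² = 160 and r² = 16.
By the tangent–radius right angle, tangent length = √(|PO|² − r²) = √144 = 12.

12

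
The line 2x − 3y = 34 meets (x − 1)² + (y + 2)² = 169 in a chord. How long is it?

Substitute y = (−34 + 2x)/3:
13x² − 130x − 728 = 0  ⟹  x² − 10x − 56 = 0
x = 14 or x = −4, giving (14, −2) and (−4, −14).
|(14, −2) − (−4, −14)| = √((18)² + (12)²) = 6√13.

6√13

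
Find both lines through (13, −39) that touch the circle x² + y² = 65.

7x + 4y = −65 and 8x + y = 65

A line y − (−39) = m(x − (13)) is tangent when its distance from (0, 0) is √65:
(−13m − (39))² = 65(m² + 1)
4m² + 39m + 56 = 0, so m = −7/4 or m = −8.
Through (13, −39) these give 7x + 4y = −65 and 8x + y = 65.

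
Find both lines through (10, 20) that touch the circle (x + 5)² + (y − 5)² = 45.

A line y − (20) = m(x − (10)) is tangent when its distance from (−5, 5) is 3√5:
[m·(−15) − (−15)]² = 45(m² + 1)
2m² − 5m + 2 = 0, so m = 2 or m = 1/2.
With m = 2: 2x − y = 0. With m = 1/2: x − 2y = −30.

2x − y = 0 and x − 2y = −30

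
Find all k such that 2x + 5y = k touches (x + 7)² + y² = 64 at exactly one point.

k = −14 ± 8√29

Tangency holds when the distance from the centre (−7, 0) to the line equals the radius 8:
|2·(−7) + 5·0 − k| / √29 = 8
|k − (−14)| = 8√29.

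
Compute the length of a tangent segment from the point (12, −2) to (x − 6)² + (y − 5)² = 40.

3√5

With centre O = (6, 5), |OP|² = 85 and r² = 40.
The tangent meets the radius at right angles, so tangent² = |PO|² − r² = 85 − 40 = 45.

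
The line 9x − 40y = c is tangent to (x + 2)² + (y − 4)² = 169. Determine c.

The line touches the circle iff its distance from (−2, 4) is 13:
|9·(−2) − 40·4 − c| / √1681 = 13
|c − (−178)| = 13·41, so c = 355 or c = −711.

c = −711 or c = 355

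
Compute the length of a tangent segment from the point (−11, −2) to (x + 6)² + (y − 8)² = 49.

The centre is (−6, 8) and r = 7. The square of the distance from P to the centre is 25 + 100 = 125.
Power of the point: PT² = |PO|² − r² = 76, so PT = 2√19.

2√19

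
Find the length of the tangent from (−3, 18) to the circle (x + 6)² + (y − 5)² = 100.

√78

The centre is (−6, 5) and r = 10. The square of the distance from P to the centre is 9 + 169 = 178.
The tangent meets the radius at right angles, so tangent² = |PO|² − r² = 178 − 100 = 78.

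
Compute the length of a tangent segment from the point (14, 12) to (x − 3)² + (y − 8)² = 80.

With centre O = (3, 8), |OP|² = 137 and r² = 80.
The tangent meets the radius at right angles, so tangent² = |PO|² − r² = 137 − 80 = 57.

√57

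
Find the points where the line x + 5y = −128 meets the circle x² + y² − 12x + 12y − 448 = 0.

(−8, −24) and (12, −28)

Substitute y = (−128 − x)/5:
26x² − 104x − 2496 = 0  ⟹  x² − 4x − 96 = 0
x = 12 or x = −8, giving (12, −28) and (−8, −24).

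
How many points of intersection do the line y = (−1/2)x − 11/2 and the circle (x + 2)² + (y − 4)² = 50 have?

Substituting the line into the circle gives 5x² + 54x + 177 = 0.
Δ = 2916 − 3540 = −624.
No real roots: the line does not meet the circle.

0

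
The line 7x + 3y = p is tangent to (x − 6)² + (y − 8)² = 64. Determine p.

For a tangent, require d(centre, line) = r = 8.
|7·6 + 3·8 − p| / √58 = 8
|p − (66)| = 8√58.

p = 66 ± 8√58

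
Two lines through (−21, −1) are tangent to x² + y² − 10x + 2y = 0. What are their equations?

x − 5y = −16 and x + 5y = −26

Write the tangent as mx − y + (−1 − m·(−21)) = 0 and set its distance from the centre to √26:
(26m − (0))² = 26(m² + 1)
25m² − 1 = 0, so m = 1/5 or m = −1/5.
With m = 1/5: x − 5y = −16. With m = −1/5: x + 5y = −26.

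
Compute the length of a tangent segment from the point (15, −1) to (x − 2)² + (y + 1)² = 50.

With centre O = (2, −1), |OP|² = 169 and r² = 50.
The tangent meets the radius at right angles, so tangent² = |PO|² − r² = 169 − 50 = 119.

√119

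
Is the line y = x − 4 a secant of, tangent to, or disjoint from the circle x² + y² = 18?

Substituting the line into the circle gives 2x² − 8x − 2 = 0.
Δ = 64 − (−16) = 80.
Two real roots: the line is a secant.

secant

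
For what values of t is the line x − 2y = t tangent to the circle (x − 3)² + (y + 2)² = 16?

Tangency holds when the distance from the centre (3, −2) to the line equals the radius 4:
|1·3 − 2·(−2) − t| / √5 = 4
|t − (7)| = 4√5.

t = 7 ± 4√5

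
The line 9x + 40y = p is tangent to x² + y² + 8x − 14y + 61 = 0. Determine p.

p = 162 or p = 326

For a tangent, require d(centre, line) = r = 2.
|9·(−4) + 40·7 − p| / √1681 = 2
|p − (244)| = 2·41, so p = 326 or p = 162.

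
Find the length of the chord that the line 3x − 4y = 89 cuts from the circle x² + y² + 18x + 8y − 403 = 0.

20

Centre (−9, −4), r² = 500. Perpendicular distance d from centre to line = |−100| / √25 = 100/√25.
Chord = 2√(r² − d²) = 2·√(100) = 20.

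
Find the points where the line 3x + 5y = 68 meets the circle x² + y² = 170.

(1, 13) and (11, 7)

From the line, y = (68 − 3x)/5. Substituting:
34x² − 408x + 374 = 0  ⟹  x² − 12x + 11 = 0
x = 11 or x = 1, giving (11, 7) and (1, 13).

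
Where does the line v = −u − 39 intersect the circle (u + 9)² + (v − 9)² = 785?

(−32, −7) and (−25, −14)

Express v = −u − 39 and substitute into the circle:
2u² + 114u + 1600 = 0  ⟹  u² + 57u + 800 = 0
u = −25 or u = −32, giving (−25, −14) and (−32, −7).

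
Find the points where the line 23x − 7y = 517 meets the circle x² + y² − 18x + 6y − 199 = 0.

Express y = (−517 + 23x)/7 and substitute into the circle:
578x² − 23698x + 235824 = 0  ⟹  x² − 41x + 408 = 0
x = 24 or x = 17, giving (24, 5) and (17, −18).

(17, −18) and (24, 5)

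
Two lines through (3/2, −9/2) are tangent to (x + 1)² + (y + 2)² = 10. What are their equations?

Write the tangent as mx − y + (−9/2 − m·(3/2)) = 0 and set its distance from the centre to √10:
(−5/2m − (5/2))² = 10(m² + 1)
3m² − 10m + 3 = 0, so m = 3 or m = 1/3.
With m = 3: 3x − y = 9. With m = 1/3: x − 3y = 15.

3x − y = 9 and x − 3y = 15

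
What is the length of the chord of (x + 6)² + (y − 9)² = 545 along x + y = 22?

27√2

The distance from (−6, 9) to the line is 19/√2, and r² = 545.
Chord = 2√(r² − d²) = 2·√(729/2) = 27√2.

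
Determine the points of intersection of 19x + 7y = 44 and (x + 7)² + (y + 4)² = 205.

From the line, y = (44 − 19x)/7. Substituting:
410x² − 2050x − 2460 = 0  ⟹  x² − 5x − 6 = 0
x = 6 or x = −1, giving (6, −10) and (−1, 9).

(−1, 9) and (6, −10)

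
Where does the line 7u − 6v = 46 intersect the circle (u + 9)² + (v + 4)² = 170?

(−8, −17) and (4, −3)

Substitute v = (−46 + 7u)/6:
85u² + 340u − 2720 = 0  ⟹  u² + 4u − 32 = 0
u = 4 or u = −8, giving (4, −3) and (−8, −17).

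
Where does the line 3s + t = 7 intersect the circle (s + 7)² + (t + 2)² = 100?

Express t = −3s + 7 and substitute into the circle:
10s² − 40s + 30 = 0  ⟹  s² − 4s + 3 = 0
s = 3 or s = 1, giving (3, −2) and (1, 4).

(1, 4) and (3, −2)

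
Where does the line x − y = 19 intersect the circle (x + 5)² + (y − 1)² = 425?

Substitute y = x − 19:
2x² − 30x = 0  ⟹  x² − 15x = 0
x = 15 or x = 0, giving (15, −4) and (0, −19).

(0, −19) and (15, −4)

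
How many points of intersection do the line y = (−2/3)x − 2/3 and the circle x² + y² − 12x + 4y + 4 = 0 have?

Substituting the line into the circle gives 13x² − 124x + 16 = 0.
Discriminant = (−124)² − 4·13·(16) = 14544 > 0.
Two real roots: the line is a secant.

2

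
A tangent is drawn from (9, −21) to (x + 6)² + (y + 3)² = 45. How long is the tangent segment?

Centre (−6, −3), r² = 45. |PO|² = (15)² + (−18)² = 549.
By the tangent–radius right angle, tangent length = √(|PO|² − r²) = √504 = 6√14.

6√14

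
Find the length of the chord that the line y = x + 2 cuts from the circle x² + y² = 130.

Substitute y = x + 2:
2x² + 4x − 126 = 0  ⟹  x² + 2x − 63 = 0
x = 7 or x = −9, giving (7, 9) and (−9, −7).
Chord length = distance between (7, 9) and (−9, −7) = √512 = 16√2.

16√2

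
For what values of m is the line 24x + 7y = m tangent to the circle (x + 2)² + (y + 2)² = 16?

The line touches the circle iff its distance from (−2, −2) is 4:
|24·(−2) + 7·(−2) − m| / √625 = 4
|m − (−62)| = 4·25, so m = 38 or m = −162.

m = −162 or m = 38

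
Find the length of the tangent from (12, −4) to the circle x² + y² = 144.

4

Centre (0, 0), r² = 144. |PO|² = (12)² + (−4)² = 160.
By the tangent–radius right angle, tangent length = √(|PO|² − r²) = √16 = 4.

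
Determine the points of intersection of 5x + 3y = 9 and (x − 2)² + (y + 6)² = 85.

(0, 3) and (9, −12)

From the line, y = (9 − 5x)/3. Substituting:
34x² − 306x = 0  ⟹  x² − 9x = 0
x = 9 or x = 0, giving (9, −12) and (0, 3).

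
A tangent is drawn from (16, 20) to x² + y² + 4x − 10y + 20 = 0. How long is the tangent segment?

With centre O = (−2, 5), |OP|² = 549 and r² = 9.
By the tangent–radius right angle, tangent length = √(|PO|² − r²) = √540 = 6√15.

6√15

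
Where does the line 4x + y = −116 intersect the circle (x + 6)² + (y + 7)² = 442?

Express y = −4x − 116 and substitute into the circle:
17x² + 884x + 11475 = 0  ⟹  x² + 52x + 675 = 0
x = −25 or x = −27, giving (−25, −16) and (−27, −8).

(−27, −8) and (−25, −16)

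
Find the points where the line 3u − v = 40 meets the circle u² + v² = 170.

(11, −7) and (13, −1)

Express v = 3u − 40 and substitute into the circle:
10u² − 240u + 1430 = 0  ⟹  u² − 24u + 143 = 0
u = 13 or u = 11, giving (13, −1) and (11, −7).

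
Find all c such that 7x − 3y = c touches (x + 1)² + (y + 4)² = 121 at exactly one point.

c = 5 ± 11√58

For a tangent, require d(centre, line) = r = 11.
|7·(−1) − 3·(−4) − c| / √58 = 11
|c − (5)| = 11√58.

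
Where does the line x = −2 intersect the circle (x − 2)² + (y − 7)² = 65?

(−2, 0) and (−2, 14)

The line gives x = −2. Substituting into the circle:
y² − 14y = 0
y = 14 or y = 0, giving (−2, 14) and (−2, 0).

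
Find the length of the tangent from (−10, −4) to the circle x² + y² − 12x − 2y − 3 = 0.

The centre is (6, 1) and r = 2√10. The square of the distance from P to the centre is 256 + 25 = 281.
The tangent meets the radius at right angles, so tangent² = |PO|² − r² = 281 − 40 = 241.

√241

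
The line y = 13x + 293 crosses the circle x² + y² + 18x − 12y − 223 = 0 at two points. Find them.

Express y = 13x + 293 and substitute into the circle:
170x² + 7480x + 82110 = 0  ⟹  x² + 44x + 483 = 0
x = −21 or x = −23, giving (−21, 20) and (−23, −6).

(−23, −6) and (−21, 20)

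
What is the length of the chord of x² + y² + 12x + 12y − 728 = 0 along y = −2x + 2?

24√5

From the line, y = −2x + 2. Substituting:
5x² − 20x − 700 = 0  ⟹  x² − 4x − 140 = 0
x = 14 or x = −10, giving (14, −26) and (−10, 22).
|(14, −26) − (−10, 22)| = √((24)² + (−48)²) = 24√5.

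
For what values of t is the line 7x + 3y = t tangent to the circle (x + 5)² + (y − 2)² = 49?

t = −29 ± 7√58

Tangency holds when the distance from the centre (−5, 2) to the line equals the radius 7:
|7·(−5) + 3·2 − t| / √58 = 7
|t − (−29)| = 7√58.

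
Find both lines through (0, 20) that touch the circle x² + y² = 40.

3x + y = 20 and 3x − y = −20

Let a tangent through (0, 20) have slope m. Its distance from (0, 0) must equal 2√10:
(0m − (−20))² = 40(m² + 1)
m² − 9 = 0, so m = −3 or m = 3.
With m = −3: 3x + y = 20. With m = 3: 3x − y = −20.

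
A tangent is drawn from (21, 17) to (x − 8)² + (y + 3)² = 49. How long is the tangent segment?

With centre O = (8, −3), |OP|² = 569 and r² = 49.
By the tangent–radius right angle, tangent length = √(|PO|² − r²) = √520 = 2√130.

2√130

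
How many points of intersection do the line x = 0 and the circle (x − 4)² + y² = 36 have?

Centre (4, 0), r² = 36. Distance² from centre to line = (4)² = 16.
Since d² < r², the line cuts the circle twice.

2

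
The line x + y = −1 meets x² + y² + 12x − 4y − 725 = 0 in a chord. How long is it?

39√2

The distance from (−6, 2) to the line is 3/√2, and r² = 765.
Chord = 2√(r² − d²) = 2·√(1521/2) = 39√2.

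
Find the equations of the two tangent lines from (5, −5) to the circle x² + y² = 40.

Write the tangent as mx − y + (−5 − m·(5)) = 0 and set its distance from the centre to 2√10:
[m·(−5) − (5)]² = 40(m² + 1)
3m² − 10m + 3 = 0, so m = 3 or m = 1/3.
With m = 3: 3x − y = 20. With m = 1/3: x − 3y = 20.

3x − y = 20 and x − 3y = 20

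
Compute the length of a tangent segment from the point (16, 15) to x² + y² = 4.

3√53

With centre O = (0, 0), |OP|² = 481 and r² = 4.
The tangent meets the radius at right angles, so tangent² = |PO|² − r² = 481 − 4 = 477.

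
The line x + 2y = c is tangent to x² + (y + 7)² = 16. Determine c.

For a tangent, require d(centre, line) = r = 4.
|1·0 + 2·(−7) − c| / √5 = 4
|c − (−14)| = 4√5.

c = −14 ± 4√5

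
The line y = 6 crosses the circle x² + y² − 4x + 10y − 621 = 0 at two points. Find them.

From the line, y = 6. Substituting:
x² − 4x − 525 = 0
x = 25 or x = −21, giving (25, 6) and (−21, 6).

(−21, 6) and (25, 6)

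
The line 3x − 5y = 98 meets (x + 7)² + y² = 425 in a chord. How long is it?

√34

Centre (−7, 0), r² = 425. Perpendicular distance d from centre to line = |−119| / √34 = 119/√34.
Half the chord is √(r² − d²) = √(17/2), so the full chord is √34.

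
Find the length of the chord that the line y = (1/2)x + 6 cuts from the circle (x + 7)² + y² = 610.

Substitute y = (12 + x)/2:
5x² + 80x − 2100 = 0  ⟹  x² + 16x − 420 = 0
x = 14 or x = −30, giving (14, 13) and (−30, −9).
Chord length = distance between (14, 13) and (−30, −9) = √2420 = 22√5.

22√5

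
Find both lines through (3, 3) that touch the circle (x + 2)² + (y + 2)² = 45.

x + 2y = 9 and 2x + y = 9

Write the tangent as mx − y + (3 − m·(3)) = 0 and set its distance from the centre to 3√5:
[m·(−5) − (−5)]² = 45(m² + 1)
2m² + 5m + 2 = 0, so m = −1/2 or m = −2.
With m = −1/2: x + 2y = 9. With m = −2: 2x + y = 9.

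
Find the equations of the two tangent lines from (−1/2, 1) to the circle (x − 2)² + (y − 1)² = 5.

2x + y = 0 and 2x − y = −2

Let a tangent through (−1/2, 1) have slope m. Its distance from (2, 1) must equal √5:
[m·(5/2) − (0)]² = 5(m² + 1)
m² − 4 = 0, so m = −2 or m = 2.
Through (−1/2, 1) these give 2x + y = 0 and 2x − y = −2.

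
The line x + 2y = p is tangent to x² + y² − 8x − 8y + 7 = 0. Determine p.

Tangency holds when the distance from the centre (4, 4) to the line equals the radius 5:
|1·4 + 2·4 − p| / √5 = 5
|p − (12)| = 5√5.

p = 12 ± 5√5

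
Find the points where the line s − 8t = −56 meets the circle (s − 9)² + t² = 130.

Express t = (56 + s)/8 and substitute into the circle:
65s² − 1040s = 0  ⟹  s² − 16s = 0
s = 16 or s = 0, giving (16, 9) and (0, 7).

(0, 7) and (16, 9)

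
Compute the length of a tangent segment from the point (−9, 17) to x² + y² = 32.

Centre (0, 0), r² = 32. |PO|² = (−9)² + (17)² = 370.
The tangent meets the radius at right angles, so tangent² = |PO|² − r² = 370 − 32 = 338.

13√2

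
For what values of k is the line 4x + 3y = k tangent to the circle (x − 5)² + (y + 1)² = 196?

k = −53 or k = 87

For a tangent, require d(centre, line) = r = 14.
|4·5 + 3·(−1) − k| / √25 = 14
|k − (17)| = 14·5, so k = 87 or k = −53.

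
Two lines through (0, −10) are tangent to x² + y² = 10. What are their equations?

3x + y = −10 and 3x − y = 10

Write the tangent as mx − y + (−10 − m·(0)) = 0 and set its distance from the centre to √10:
(0m − (10))² = 10(m² + 1)
m² − 9 = 0, so m = −3 or m = 3.
With m = −3: 3x + y = −10. With m = 3: 3x − y = 10.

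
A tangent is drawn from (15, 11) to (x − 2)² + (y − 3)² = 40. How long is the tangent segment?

With centre O = (2, 3), |OP|² = 233 and r² = 40.
Power of the point: PT² = |PO|² − r² = 193, so PT = √193.

√193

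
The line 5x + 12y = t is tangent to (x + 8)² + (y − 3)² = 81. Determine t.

t = −121 or t = 113

The line touches the circle iff its distance from (−8, 3) is 9:
|5·(−8) + 12·3 − t| / √169 = 9
|t − (−4)| = 9·13, so t = 113 or t = −121.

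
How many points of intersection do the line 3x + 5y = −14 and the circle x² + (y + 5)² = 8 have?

Substituting the line into the circle gives 34x² − 66x − 79 = 0.
Discriminant = (−66)² − 4·34·(−79) = 15100 > 0.
Two real roots: the line is a secant.

2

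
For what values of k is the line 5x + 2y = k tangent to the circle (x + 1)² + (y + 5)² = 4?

k = −15 ± 2√29

Tangency holds when the distance from the centre (−1, −5) to the line equals the radius 2:
|5·(−1) + 2·(−5) − k| / √29 = 2
|k − (−15)| = 2√29.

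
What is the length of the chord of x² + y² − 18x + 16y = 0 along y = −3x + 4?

7√10

Substitute y = −3x + 4:
10x² − 90x + 80 = 0  ⟹  x² − 9x + 8 = 0
x = 8 or x = 1, giving (8, −20) and (1, 1).
|(8, −20) − (1, 1)| = √((7)² + (−21)²) = 7√10.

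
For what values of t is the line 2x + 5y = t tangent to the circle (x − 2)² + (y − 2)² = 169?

The line touches the circle iff its distance from (2, 2) is 13:
|2·2 + 5·2 − t| / √29 = 13
|t − (14)| = 13√29.

t = 14 ± 13√29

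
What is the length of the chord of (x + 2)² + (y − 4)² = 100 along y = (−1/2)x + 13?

4√5

Centre (−2, 4), r² = 100. Perpendicular distance d from centre to line = |−20| / √5 = 20/√5.
Half the chord is √(r² − d²) = √(20), so the full chord is 4√5.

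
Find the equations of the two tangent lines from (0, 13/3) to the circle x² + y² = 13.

Write the tangent as mx − y + (13/3 − m·(0)) = 0 and set its distance from the centre to √13:
[m·(0) − (−13/3)]² = 13(m² + 1)
9m² − 4 = 0, so m = −2/3 or m = 2/3.
Through (0, 13/3) these give 2x + 3y = 13 and 2x − 3y = −13.

2x + 3y = 13 and 2x − 3y = −13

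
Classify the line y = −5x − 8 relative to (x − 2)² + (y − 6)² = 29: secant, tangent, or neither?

Substituting the line into the circle gives 26x² + 136x + 171 = 0.
Discriminant = (136)² − 4·26·(171) = 712 > 0.
Two real roots: the line is a secant.

secant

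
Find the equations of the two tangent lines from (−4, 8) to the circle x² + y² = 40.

Write the tangent as mx − y + (8 − m·(−4)) = 0 and set its distance from the centre to 2√10:
(4m − (−8))² = 40(m² + 1)
3m² − 8m − 3 = 0, so m = 3 or m = −1/3.
Through (−4, 8) these give 3x − y = −20 and x + 3y = 20.

3x − y = −20 and x + 3y = 20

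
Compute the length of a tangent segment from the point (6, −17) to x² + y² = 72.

Centre (0, 0), r² = 72. |PO|² = (6)² + (−17)² = 325.
By the tangent–radius right angle, tangent length = √(|PO|² − r²) = √253.

√253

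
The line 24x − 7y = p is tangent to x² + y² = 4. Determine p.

Tangency holds when the distance from the centre (0, 0) to the line equals the radius 2:
|24·0 − 7·0 − p| / √625 = 2
|p| = 2·25, so p = 50 or p = −50.

p = −50 or p = 50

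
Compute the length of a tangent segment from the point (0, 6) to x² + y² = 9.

The centre is (0, 0) and r = 3. The square of the distance from P to the centre is 0 + 36 = 36.
By the tangent–radius right angle, tangent length = √(|PO|² − r²) = √27 = 3√3.

3√3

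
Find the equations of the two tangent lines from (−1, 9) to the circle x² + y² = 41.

5x − 4y = −41 and 4x + 5y = 41

A line y − (9) = m(x − (−1)) is tangent when its distance from (0, 0) is √41:
(1m − (−9))² = 41(m² + 1)
20m² − 9m − 20 = 0, so m = 5/4 or m = −4/5.
With m = 5/4: 5x − 4y = −41. With m = −4/5: 4x + 5y = 41.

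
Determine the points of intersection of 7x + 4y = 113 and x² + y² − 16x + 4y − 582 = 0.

Express y = (113 − 7x)/4 and substitute into the circle:
65x² − 1950x + 5265 = 0  ⟹  x² − 30x + 81 = 0
x = 27 or x = 3, giving (27, −19) and (3, 23).

(3, 23) and (27, −19)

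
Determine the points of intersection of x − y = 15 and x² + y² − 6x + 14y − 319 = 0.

(−8, −23) and (19, 4)

From the line, y = x − 15. Substituting:
2x² − 22x − 304 = 0  ⟹  x² − 11x − 152 = 0
x = 19 or x = −8, giving (19, 4) and (−8, −23).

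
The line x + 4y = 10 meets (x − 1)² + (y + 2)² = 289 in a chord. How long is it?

Express y = (10 − x)/4 and substitute into the circle:
17x² − 68x − 4284 = 0  ⟹  x² − 4x − 252 = 0
x = 18 or x = −14, giving (18, −2) and (−14, 6).
|(18, −2) − (−14, 6)| = √((32)² + (−8)²) = 8√17.

8√17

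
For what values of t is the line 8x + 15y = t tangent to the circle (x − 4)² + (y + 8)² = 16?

t = −156 or t = −20

The line touches the circle iff its distance from (4, −8) is 4:
|8·4 + 15·(−8) − t| / √289 = 4
|t − (−88)| = 4·17, so t = −20 or t = −156.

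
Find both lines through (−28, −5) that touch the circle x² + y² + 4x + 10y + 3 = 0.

x + 5y = −53 and x − 5y = −3

Let a tangent through (−28, −5) have slope m. Its distance from (−2, −5) must equal √26:
[m·(26) − (0)]² = 26(m² + 1)
25m² − 1 = 0, so m = −1/5 or m = 1/5.
With m = −1/5: x + 5y = −53. With m = 1/5: x − 5y = −3.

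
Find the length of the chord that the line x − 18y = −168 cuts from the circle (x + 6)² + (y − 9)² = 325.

10√13

The distance from (−6, 9) to the line is 0/√325, and r² = 325.
Chord = 2√(r² − d²) = 2·√(325) = 10√13.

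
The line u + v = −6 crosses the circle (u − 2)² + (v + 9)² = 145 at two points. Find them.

(−6, 0) and (11, −17)

Substitute v = −u − 6:
2u² − 10u − 132 = 0  ⟹  u² − 5u − 66 = 0
u = 11 or u = −6, giving (11, −17) and (−6, 0).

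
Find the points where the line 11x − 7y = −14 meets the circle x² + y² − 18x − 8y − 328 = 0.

(−7, −9) and (14, 24)

Substitute y = (14 + 11x)/7:
170x² − 1190x − 16660 = 0  ⟹  x² − 7x − 98 = 0
x = 14 or x = −7, giving (14, 24) and (−7, −9).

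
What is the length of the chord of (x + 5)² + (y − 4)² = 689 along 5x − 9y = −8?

The distance from (−5, 4) to the line is 53/√106, and r² = 689.
Half the chord is √(r² − d²) = √(1325/2), so the full chord is 5√106.

5√106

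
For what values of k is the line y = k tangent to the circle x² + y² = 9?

k = −3 or k = 3

Tangency holds when the distance from the centre (0, 0) to the line equals the radius 3:
|0·0 + 1·0 − k| / √1 = 3
|k| = 3, so k = 3 or k = −3.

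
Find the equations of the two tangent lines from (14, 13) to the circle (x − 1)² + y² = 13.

Let a tangent through (14, 13) have slope m. Its distance from (1, 0) must equal √13:
[m·(−13) − (−13)]² = 13(m² + 1)
6m² − 13m + 6 = 0, so m = 2/3 or m = 3/2.
Through (14, 13) these give 2x − 3y = −11 and 3x − 2y = 16.

2x − 3y = −11 and 3x − 2y = 16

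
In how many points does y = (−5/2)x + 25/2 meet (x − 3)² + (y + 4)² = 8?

Substituting the line into the circle gives 29x² − 354x + 1093 = 0.
Δ = 125316 − 126788 = −1472.
No real roots: the line does not meet the circle.

0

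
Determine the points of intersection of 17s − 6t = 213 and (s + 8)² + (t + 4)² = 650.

(3, −27) and (15, 7)

Substitute t = (−213 + 17s)/6:
325s² − 5850s + 14625 = 0  ⟹  s² − 18s + 45 = 0
s = 15 or s = 3, giving (15, 7) and (3, −27).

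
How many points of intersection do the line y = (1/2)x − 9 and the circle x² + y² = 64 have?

Substituting the line into the circle gives 5x² − 36x + 68 = 0.
Δ = 1296 − 1360 = −64.
No real roots: the line does not meet the circle.

0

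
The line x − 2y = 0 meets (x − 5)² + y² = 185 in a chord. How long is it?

12√5

Substitute y = (x)/2:
5x² − 40x − 640 = 0  ⟹  x² − 8x − 128 = 0
x = 16 or x = −8, giving (16, 8) and (−8, −4).
Chord length = distance between (16, 8) and (−8, −4) = √720 = 12√5.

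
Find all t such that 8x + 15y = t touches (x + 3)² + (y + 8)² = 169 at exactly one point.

For a tangent, require d(centre, line) = r = 13.
|8·(−3) + 15·(−8) − t| / √289 = 13
|t − (−144)| = 13·17, so t = 77 or t = −365.

t = −365 or t = 77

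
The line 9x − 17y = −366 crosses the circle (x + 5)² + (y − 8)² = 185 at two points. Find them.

(−18, 12) and (−1, 21)

Substitute y = (366 + 9x)/17:
370x² + 7030x + 6660 = 0  ⟹  x² + 19x + 18 = 0
x = −1 or x = −18, giving (−1, 21) and (−18, 12).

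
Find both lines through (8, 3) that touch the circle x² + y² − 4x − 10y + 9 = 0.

A line y − (3) = m(x − (8)) is tangent when its distance from (2, 5) is 2√5:
[m·(−6) − (2)]² = 20(m² + 1)
2m² + 3m − 2 = 0, so m = 1/2 or m = −2.
With m = 1/2: x − 2y = 2. With m = −2: 2x + y = 19.

x − 2y = 2 and 2x + y = 19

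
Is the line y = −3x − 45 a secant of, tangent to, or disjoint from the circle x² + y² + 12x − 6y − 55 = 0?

secant

Centre (−6, 3), r² = 100. Distance² from centre to line = (30)²/10 = 90.
Since d² < r², the line cuts the circle twice.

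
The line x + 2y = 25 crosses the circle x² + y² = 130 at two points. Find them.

(3, 11) and (7, 9)

Substitute y = (25 − x)/2:
5x² − 50x + 105 = 0  ⟹  x² − 10x + 21 = 0
x = 7 or x = 3, giving (7, 9) and (3, 11).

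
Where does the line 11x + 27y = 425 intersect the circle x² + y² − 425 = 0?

(−8, 19) and (19, 8)

Express y = (425 − 11x)/27 and substitute into the circle:
850x² − 9350x − 129200 = 0  ⟹  x² − 11x − 152 = 0
x = 19 or x = −8, giving (19, 8) and (−8, 19).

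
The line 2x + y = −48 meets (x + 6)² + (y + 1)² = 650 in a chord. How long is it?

18√5

The distance from (−6, −1) to the line is 35/√5, and r² = 650.
Chord = 2√(r² − d²) = 2·√(405) = 18√5.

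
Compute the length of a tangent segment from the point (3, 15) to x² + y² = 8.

√226

With centre O = (0, 0), |OP|² = 234 and r² = 8.
The tangent meets the radius at right angles, so tangent² = |PO|² − r² = 234 − 8 = 226.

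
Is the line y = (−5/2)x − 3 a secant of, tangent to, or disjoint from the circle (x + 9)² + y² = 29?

disjoint

Substituting the line into the circle gives 29x² + 132x + 244 = 0.
Discriminant = (132)² − 4·29·(244) = −10880 < 0.
No real roots: the line does not meet the circle.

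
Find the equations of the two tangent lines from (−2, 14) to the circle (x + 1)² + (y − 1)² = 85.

Let a tangent through (−2, 14) have slope m. Its distance from (−1, 1) must equal √85:
(1m − (−13))² = 85(m² + 1)
42m² − 13m − 42 = 0, so m = −6/7 or m = 7/6.
Through (−2, 14) these give 6x + 7y = 86 and 7x − 6y = −98.

6x + 7y = 86 and 7x − 6y = −98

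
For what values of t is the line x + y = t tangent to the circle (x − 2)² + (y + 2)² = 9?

t = ±3√2

Tangency holds when the distance from the centre (2, −2) to the line equals the radius 3:
|1·2 + 1·(−2) − t| / √2 = 3
|t| = 3√2.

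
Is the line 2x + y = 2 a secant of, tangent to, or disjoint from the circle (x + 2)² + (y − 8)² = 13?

secant

Substituting the line into the circle gives 5x² + 28x + 27 = 0.
Δ = 784 − 540 = 244.
Two real roots: the line is a secant.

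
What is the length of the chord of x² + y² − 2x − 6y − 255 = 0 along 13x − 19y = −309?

√530

Substitute y = (309 + 13x)/19:
530x² + 5830x − 31800 = 0  ⟹  x² + 11x − 60 = 0
x = 4 or x = −15, giving (4, 19) and (−15, 6).
|(4, 19) − (−15, 6)| = √((19)² + (13)²) = √530.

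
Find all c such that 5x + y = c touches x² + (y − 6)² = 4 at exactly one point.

The line touches the circle iff its distance from (0, 6) is 2:
|5·0 + 1·6 − c| / √26 = 2
|c − (6)| = 2√26.

c = 6 ± 2√26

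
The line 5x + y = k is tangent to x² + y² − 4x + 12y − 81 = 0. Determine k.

k = 4 ± 11√26

Tangency holds when the distance from the centre (2, −6) to the line equals the radius 11:
|5·2 + 1·(−6) − k| / √26 = 11
|k − (4)| = 11√26.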